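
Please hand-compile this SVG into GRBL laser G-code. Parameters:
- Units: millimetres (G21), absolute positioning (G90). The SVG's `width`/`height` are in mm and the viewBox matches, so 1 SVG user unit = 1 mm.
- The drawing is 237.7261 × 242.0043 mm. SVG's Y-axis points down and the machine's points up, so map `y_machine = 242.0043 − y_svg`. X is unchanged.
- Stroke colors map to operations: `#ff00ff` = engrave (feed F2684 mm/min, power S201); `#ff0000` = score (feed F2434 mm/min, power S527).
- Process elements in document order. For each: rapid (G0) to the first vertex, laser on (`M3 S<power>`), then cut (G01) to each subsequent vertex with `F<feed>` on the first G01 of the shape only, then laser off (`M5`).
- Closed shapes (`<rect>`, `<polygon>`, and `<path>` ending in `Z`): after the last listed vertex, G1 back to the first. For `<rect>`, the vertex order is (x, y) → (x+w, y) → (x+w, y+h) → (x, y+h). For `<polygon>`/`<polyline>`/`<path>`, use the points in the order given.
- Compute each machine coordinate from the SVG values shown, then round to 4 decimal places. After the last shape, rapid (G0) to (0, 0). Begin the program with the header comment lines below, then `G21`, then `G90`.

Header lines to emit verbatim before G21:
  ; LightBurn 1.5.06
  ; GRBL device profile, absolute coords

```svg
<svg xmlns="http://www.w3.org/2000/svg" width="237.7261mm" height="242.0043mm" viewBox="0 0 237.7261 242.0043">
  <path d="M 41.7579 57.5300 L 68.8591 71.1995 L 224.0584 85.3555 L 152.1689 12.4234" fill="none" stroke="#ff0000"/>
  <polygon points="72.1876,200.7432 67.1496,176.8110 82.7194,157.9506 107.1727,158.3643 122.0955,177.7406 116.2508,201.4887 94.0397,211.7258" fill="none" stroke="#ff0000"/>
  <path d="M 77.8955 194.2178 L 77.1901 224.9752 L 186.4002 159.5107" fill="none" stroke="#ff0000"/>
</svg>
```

; LightBurn 1.5.06
; GRBL device profile, absolute coords
G21
G90
G0 X41.7579 Y184.4743
M3 S527
G01 X68.8591 Y170.8048 F2434
G01 X224.0584 Y156.6488
G01 X152.1689 Y229.5809
M5
G0 X72.1876 Y41.2611
M3 S527
G01 X67.1496 Y65.1933 F2434
G01 X82.7194 Y84.0537
G01 X107.1727 Y83.6400
G01 X122.0955 Y64.2637
G01 X116.2508 Y40.5156
G01 X94.0397 Y30.2785
G01 X72.1876 Y41.2611
M5
G0 X77.8955 Y47.7865
M3 S527
G01 X77.1901 Y17.0291 F2434
G01 X186.4002 Y82.4936
M5
G0 X0.0000 Y0.0000

viewBox `0 0 237.7261 242.0043` with mm width/height → 1 unit = 1 mm. Flip: y_m = 242.0043 − y_svg.

**Shape 1** — `<path>` open polyline, stroke `#ff0000` → score (S527, F2434). Machine vertices: (41.7579,184.4743) → (68.8591,170.8048) → (224.0584,156.6488) → (152.1689,229.5809). Open path.

**Shape 2** — `<polygon>` regular polygon, stroke `#ff0000` → score (S527, F2434). Machine vertices: (72.1876,41.2611) → (67.1496,65.1933) → (82.7194,84.0537) → (107.1727,83.6400) → (122.0955,64.2637) → (116.2508,40.5156) → (94.0397,30.2785) → (72.1876,41.2611). Closed: final G1 returns to the first vertex.

**Shape 3** — `<path>` open polyline, stroke `#ff0000` → score (S527, F2434). Machine vertices: (77.8955,47.7865) → (77.1901,17.0291) → (186.4002,82.4936). Open path.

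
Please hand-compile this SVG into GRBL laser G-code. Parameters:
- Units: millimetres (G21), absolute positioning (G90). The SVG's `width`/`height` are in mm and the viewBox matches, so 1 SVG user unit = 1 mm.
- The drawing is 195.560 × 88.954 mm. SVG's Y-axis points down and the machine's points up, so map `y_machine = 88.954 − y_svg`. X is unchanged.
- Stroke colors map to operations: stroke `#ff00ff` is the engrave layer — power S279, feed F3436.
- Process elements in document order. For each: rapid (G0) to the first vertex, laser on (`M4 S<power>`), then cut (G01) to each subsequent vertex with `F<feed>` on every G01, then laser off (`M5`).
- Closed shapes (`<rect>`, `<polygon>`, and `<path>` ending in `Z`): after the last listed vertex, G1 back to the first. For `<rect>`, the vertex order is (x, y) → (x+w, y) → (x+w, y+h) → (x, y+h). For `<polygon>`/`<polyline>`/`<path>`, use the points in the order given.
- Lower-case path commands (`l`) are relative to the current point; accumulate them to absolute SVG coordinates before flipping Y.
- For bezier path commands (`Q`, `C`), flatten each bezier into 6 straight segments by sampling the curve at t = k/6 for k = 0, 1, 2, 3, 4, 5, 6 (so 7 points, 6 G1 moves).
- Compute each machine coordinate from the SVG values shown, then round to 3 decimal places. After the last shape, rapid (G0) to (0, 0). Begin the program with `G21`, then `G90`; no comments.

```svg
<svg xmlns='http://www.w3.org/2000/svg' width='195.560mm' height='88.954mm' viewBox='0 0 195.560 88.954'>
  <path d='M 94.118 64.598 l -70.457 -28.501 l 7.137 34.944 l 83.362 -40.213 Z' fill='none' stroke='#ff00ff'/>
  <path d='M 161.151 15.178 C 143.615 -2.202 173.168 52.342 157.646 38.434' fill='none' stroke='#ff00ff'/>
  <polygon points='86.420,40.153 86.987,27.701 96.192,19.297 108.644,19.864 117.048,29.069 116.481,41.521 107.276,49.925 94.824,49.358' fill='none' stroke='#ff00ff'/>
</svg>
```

G21
G90
G0 X94.118 Y24.356
M4 S279
G01 X23.661 Y52.857 F3436
G01 X30.798 Y17.913 F3436
G01 X114.160 Y58.126 F3436
G01 X94.118 Y24.356 F3436
M5
G0 X161.151 Y73.776
M4 S279
G01 X155.880 Y77.122 F3436
G01 X155.898 Y72.380 F3436
G01 X158.643 Y63.450 F3436
G01 X161.556 Y54.230 F3436
G01 X162.077 Y48.620 F3436
G01 X157.646 Y50.520 F3436
M5
G0 X86.420 Y48.801
M4 S279
G01 X86.987 Y61.253 F3436
G01 X96.192 Y69.657 F3436
G01 X108.644 Y69.090 F3436
G01 X117.048 Y59.885 F3436
G01 X116.481 Y47.433 F3436
G01 X107.276 Y39.029 F3436
G01 X94.824 Y39.596 F3436
G01 X86.420 Y48.801 F3436
M5
G0 X0.000 Y0.000

1 u = 1 mm; y_m = 88.954 − y.

[1] `<path>` closed polygon, #ff00ff→engrave S279 F3436: (94.118,24.356) → (23.661,52.857) → (30.798,17.913) → (114.160,58.126) → (94.118,24.356) (closed)

[2] `<path>` cubic bezier, #ff00ff→engrave S279 F3436: (161.151,73.776) → (155.880,77.122) → (155.898,72.380) → (158.643,63.450) → (161.556,54.230) → (162.077,48.620) → (157.646,50.520)

[3] `<polygon>` regular polygon, #ff00ff→engrave S279 F3436: (86.420,48.801) → (86.987,61.253) → (96.192,69.657) → (108.644,69.090) → (117.048,59.885) → (116.481,47.433) → (107.276,39.029) → (94.824,39.596) → (86.420,48.801) (closed)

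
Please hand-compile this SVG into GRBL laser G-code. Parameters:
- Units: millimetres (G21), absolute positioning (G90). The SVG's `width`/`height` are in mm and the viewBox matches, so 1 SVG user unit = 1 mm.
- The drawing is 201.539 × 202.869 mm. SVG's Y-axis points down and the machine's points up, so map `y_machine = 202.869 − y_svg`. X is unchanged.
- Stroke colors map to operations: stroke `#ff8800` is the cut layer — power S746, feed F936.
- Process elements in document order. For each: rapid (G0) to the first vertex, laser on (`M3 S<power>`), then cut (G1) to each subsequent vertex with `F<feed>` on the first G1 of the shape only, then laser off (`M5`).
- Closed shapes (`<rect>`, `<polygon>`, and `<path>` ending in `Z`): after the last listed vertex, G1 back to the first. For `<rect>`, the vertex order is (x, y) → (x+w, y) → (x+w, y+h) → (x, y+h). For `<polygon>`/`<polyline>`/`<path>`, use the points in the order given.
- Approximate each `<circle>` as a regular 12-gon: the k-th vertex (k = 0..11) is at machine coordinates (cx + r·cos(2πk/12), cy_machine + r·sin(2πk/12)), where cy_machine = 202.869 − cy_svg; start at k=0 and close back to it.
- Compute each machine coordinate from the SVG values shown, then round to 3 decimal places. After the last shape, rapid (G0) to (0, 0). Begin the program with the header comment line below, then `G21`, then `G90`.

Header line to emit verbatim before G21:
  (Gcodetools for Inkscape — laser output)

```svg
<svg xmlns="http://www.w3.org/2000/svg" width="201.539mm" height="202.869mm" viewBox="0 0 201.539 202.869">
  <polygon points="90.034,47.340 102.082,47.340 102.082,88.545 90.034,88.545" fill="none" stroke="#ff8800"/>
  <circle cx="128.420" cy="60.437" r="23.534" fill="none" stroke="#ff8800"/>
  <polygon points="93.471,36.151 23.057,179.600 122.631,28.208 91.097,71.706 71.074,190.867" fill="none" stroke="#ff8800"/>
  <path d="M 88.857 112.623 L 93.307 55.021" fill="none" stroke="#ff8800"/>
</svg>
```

(Gcodetools for Inkscape — laser output)
G21
G90
G0 X90.034 Y155.529
M3 S746
G1 X102.082 Y155.529 F936
G1 X102.082 Y114.324
G1 X90.034 Y114.324
G1 X90.034 Y155.529
M5
G0 X151.954 Y142.432
M3 S746
G1 X148.801 Y154.199 F936
G1 X140.187 Y162.813
G1 X128.420 Y165.966
G1 X116.653 Y162.813
G1 X108.039 Y154.199
G1 X104.886 Y142.432
G1 X108.039 Y130.665
G1 X116.653 Y122.051
G1 X128.420 Y118.898
G1 X140.187 Y122.051
G1 X148.801 Y130.665
G1 X151.954 Y142.432
M5
G0 X93.471 Y166.718
M3 S746
G1 X23.057 Y23.269 F936
G1 X122.631 Y174.661
G1 X91.097 Y131.163
G1 X71.074 Y12.002
G1 X93.471 Y166.718
M5
G0 X88.857 Y90.246
M3 S746
G1 X93.307 Y147.848 F936
M5
G0 X0.000 Y0.000

1 u = 1 mm; y_m = 202.869 − y.

[1] `<polygon>` rectangle, #ff8800→cut S746 F936: (90.034,155.529) → (102.082,155.529) → (102.082,114.324) → (90.034,114.324) → (90.034,155.529) (closed)

[2] `<circle>` circle, #ff8800→cut S746 F936: (151.954,142.432) → (148.801,154.199) → (140.187,162.813) → (128.420,165.966) → (116.653,162.813) → (108.039,154.199) → (104.886,142.432) → (108.039,130.665) → (116.653,122.051) → (128.420,118.898) → (140.187,122.051) → (148.801,130.665) → (151.954,142.432) (closed)

[3] `<polygon>` closed polygon, #ff8800→cut S746 F936: (93.471,166.718) → (23.057,23.269) → (122.631,174.661) → (91.097,131.163) → (71.074,12.002) → (93.471,166.718) (closed)

[4] `<path>` line segment, #ff8800→cut S746 F936: (88.857,90.246) → (93.307,147.848)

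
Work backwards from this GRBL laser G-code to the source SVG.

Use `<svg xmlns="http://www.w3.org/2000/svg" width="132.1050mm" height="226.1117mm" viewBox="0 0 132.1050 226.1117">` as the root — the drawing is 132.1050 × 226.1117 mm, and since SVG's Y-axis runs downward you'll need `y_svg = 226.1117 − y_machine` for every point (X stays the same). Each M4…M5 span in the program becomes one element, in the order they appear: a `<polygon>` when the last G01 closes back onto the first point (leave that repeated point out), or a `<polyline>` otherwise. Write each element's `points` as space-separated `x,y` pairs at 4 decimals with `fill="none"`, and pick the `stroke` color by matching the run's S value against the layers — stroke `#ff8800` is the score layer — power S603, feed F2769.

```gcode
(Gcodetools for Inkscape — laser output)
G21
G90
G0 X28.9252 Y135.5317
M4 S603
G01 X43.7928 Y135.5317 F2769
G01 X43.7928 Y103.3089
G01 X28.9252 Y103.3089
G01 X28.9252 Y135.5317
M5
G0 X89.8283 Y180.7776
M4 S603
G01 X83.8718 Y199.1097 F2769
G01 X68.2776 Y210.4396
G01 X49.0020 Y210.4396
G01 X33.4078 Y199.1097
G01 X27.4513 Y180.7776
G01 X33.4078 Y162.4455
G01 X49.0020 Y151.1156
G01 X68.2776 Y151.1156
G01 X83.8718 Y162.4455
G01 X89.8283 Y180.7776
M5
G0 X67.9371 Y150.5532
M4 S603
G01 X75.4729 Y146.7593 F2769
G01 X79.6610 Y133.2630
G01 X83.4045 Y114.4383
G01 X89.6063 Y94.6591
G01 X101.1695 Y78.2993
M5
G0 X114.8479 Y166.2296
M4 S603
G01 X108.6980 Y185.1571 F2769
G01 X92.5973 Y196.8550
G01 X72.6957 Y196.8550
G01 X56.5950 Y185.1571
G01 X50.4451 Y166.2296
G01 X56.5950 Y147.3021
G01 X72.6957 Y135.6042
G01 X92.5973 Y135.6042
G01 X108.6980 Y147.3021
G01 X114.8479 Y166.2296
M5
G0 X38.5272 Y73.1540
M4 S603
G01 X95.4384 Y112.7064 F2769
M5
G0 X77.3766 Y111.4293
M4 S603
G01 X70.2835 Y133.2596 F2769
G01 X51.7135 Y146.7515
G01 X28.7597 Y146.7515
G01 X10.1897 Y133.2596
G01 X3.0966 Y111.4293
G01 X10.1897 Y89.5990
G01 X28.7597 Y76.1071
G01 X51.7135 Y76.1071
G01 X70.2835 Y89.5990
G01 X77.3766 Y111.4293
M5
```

<svg xmlns="http://www.w3.org/2000/svg" width="132.1050mm" height="226.1117mm" viewBox="0 0 132.1050 226.1117">
  <polygon points="28.9252,90.5800 43.7928,90.5800 43.7928,122.8028 28.9252,122.8028" fill="none" stroke="#ff8800"/>
  <polygon points="89.8283,45.3341 83.8718,27.0020 68.2776,15.6721 49.0020,15.6721 33.4078,27.0020 27.4513,45.3341 33.4078,63.6662 49.0020,74.9961 68.2776,74.9961 83.8718,63.6662" fill="none" stroke="#ff8800"/>
  <polyline points="67.9371,75.5585 75.4729,79.3524 79.6610,92.8487 83.4045,111.6734 89.6063,131.4526 101.1695,147.8124" fill="none" stroke="#ff8800"/>
  <polygon points="114.8479,59.8821 108.6980,40.9546 92.5973,29.2567 72.6957,29.2567 56.5950,40.9546 50.4451,59.8821 56.5950,78.8096 72.6957,90.5075 92.5973,90.5075 108.6980,78.8096" fill="none" stroke="#ff8800"/>
  <polyline points="38.5272,152.9577 95.4384,113.4053" fill="none" stroke="#ff8800"/>
  <polygon points="77.3766,114.6824 70.2835,92.8521 51.7135,79.3602 28.7597,79.3602 10.1897,92.8521 3.0966,114.6824 10.1897,136.5127 28.7597,150.0046 51.7135,150.0046 70.2835,136.5127" fill="none" stroke="#ff8800"/>
</svg>

Each laser-on run becomes one SVG element. Flip Y back into SVG space with y_svg = 226.1117 − y_machine. Every run uses S603, so all elements get stroke `#ff8800` (score).

Run 1: The run returns to its start, so emit a `<polygon>` with points (Y-flipped): 28.9252,90.5800 43.7928,90.5800 43.7928,122.8028 28.9252,122.8028.

Run 2: The run returns to its start, so emit a `<polygon>` with points (Y-flipped): 89.8283,45.3341 83.8718,27.0020 68.2776,15.6721 49.0020,15.6721 33.4078,27.0020 27.4513,45.3341 33.4078,63.6662 49.0020,74.9961 68.2776,74.9961 83.8718,63.6662.

Run 3: The run is open, so emit a `<polyline>` with points (Y-flipped): 67.9371,75.5585 75.4729,79.3524 79.6610,92.8487 83.4045,111.6734 89.6063,131.4526 101.1695,147.8124.

Run 4: The run returns to its start, so emit a `<polygon>` with points (Y-flipped): 114.8479,59.8821 108.6980,40.9546 92.5973,29.2567 72.6957,29.2567 56.5950,40.9546 50.4451,59.8821 56.5950,78.8096 72.6957,90.5075 92.5973,90.5075 108.6980,78.8096.

Run 5: The run is open, so emit a `<polyline>` with points (Y-flipped): 38.5272,152.9577 95.4384,113.4053.

Run 6: The run returns to its start, so emit a `<polygon>` with points (Y-flipped): 77.3766,114.6824 70.2835,92.8521 51.7135,79.3602 28.7597,79.3602 10.1897,92.8521 3.0966,114.6824 10.1897,136.5127 28.7597,150.0046 51.7135,150.0046 70.2835,136.5127.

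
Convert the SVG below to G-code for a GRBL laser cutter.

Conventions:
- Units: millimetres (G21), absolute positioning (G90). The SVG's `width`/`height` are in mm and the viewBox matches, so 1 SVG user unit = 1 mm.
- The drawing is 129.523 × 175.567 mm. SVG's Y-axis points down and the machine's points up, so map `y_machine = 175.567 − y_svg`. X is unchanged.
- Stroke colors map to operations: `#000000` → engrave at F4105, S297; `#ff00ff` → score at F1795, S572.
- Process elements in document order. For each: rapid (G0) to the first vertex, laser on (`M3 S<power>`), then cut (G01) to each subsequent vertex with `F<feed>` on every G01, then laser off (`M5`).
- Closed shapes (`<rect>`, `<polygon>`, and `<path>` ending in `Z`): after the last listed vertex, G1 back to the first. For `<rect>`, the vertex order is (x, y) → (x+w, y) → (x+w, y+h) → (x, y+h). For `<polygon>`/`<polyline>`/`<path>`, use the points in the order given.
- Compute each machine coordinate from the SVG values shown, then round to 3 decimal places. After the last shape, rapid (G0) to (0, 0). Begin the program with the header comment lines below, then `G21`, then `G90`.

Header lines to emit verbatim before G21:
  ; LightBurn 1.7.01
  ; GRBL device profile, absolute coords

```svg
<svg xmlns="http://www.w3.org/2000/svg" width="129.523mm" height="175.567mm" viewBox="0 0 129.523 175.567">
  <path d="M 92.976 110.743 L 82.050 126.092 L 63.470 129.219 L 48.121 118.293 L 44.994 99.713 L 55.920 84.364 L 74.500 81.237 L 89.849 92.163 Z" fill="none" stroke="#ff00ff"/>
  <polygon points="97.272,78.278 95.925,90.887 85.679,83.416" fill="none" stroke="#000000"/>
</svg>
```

Since the viewBox matches the mm dimensions, user units are millimetres directly. The only transform is the Y-flip y_m = 175.567 − y_svg.

Shape 1 is a regular polygon drawn with `<path>`. Its stroke #ff00ff means score at S572, F1795. After flipping Y the toolpath is (92.976,64.824) → (82.050,49.475) → (63.470,46.348) → (48.121,57.274) → (44.994,75.854) → (55.920,91.203) → (74.500,94.330) → (89.849,83.404) → (92.976,64.824), returning to the start.

Shape 2 is a regular polygon drawn with `<polygon>`. Its stroke #000000 means engrave at S297, F4105. After flipping Y the toolpath is (97.272,97.289) → (95.925,84.680) → (85.679,92.151) → (97.272,97.289), returning to the start.

; LightBurn 1.7.01
; GRBL device profile, absolute coords
G21
G90
G0 X92.976 Y64.824
M3 S572
G01 X82.050 Y49.475 F1795
G01 X63.470 Y46.348 F1795
G01 X48.121 Y57.274 F1795
G01 X44.994 Y75.854 F1795
G01 X55.920 Y91.203 F1795
G01 X74.500 Y94.330 F1795
G01 X89.849 Y83.404 F1795
G01 X92.976 Y64.824 F1795
M5
G0 X97.272 Y97.289
M3 S297
G01 X95.925 Y84.680 F4105
G01 X85.679 Y92.151 F4105
G01 X97.272 Y97.289 F4105
M5
G0 X0.000 Y0.000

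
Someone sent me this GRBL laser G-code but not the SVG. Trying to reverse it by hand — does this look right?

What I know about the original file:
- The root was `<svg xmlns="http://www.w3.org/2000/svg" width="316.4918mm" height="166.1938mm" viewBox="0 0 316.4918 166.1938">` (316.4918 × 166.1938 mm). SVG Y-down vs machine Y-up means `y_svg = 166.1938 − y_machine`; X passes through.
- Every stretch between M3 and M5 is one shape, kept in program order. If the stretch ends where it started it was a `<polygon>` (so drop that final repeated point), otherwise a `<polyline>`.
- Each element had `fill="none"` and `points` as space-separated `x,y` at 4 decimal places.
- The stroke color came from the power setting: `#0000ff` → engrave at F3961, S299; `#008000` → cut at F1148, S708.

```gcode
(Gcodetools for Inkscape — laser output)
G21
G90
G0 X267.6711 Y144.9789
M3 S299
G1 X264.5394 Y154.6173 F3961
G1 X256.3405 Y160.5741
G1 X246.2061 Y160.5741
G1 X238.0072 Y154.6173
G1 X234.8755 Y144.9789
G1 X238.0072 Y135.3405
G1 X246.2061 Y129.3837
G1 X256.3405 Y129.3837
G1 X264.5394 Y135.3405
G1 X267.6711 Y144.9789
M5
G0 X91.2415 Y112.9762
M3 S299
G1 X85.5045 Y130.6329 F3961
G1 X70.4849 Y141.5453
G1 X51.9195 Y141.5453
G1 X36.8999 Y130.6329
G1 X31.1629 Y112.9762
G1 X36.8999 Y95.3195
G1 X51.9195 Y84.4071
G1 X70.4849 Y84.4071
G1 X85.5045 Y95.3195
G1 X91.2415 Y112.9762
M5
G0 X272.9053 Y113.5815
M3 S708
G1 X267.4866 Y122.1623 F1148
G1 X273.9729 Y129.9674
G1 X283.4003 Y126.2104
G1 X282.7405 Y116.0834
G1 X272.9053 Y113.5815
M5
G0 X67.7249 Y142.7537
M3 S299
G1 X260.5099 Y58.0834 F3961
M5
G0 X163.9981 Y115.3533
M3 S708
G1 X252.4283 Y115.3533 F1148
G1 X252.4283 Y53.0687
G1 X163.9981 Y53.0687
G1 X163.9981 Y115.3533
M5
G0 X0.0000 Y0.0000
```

<svg xmlns="http://www.w3.org/2000/svg" width="316.4918mm" height="166.1938mm" viewBox="0 0 316.4918 166.1938">
  <polygon points="267.6711,21.2149 264.5394,11.5765 256.3405,5.6197 246.2061,5.6197 238.0072,11.5765 234.8755,21.2149 238.0072,30.8533 246.2061,36.8101 256.3405,36.8101 264.5394,30.8533" fill="none" stroke="#0000ff"/>
  <polygon points="91.2415,53.2176 85.5045,35.5609 70.4849,24.6485 51.9195,24.6485 36.8999,35.5609 31.1629,53.2176 36.8999,70.8743 51.9195,81.7867 70.4849,81.7867 85.5045,70.8743" fill="none" stroke="#0000ff"/>
  <polygon points="272.9053,52.6123 267.4866,44.0315 273.9729,36.2264 283.4003,39.9834 282.7405,50.1104" fill="none" stroke="#008000"/>
  <polyline points="67.7249,23.4401 260.5099,108.1104" fill="none" stroke="#0000ff"/>
  <polygon points="163.9981,50.8405 252.4283,50.8405 252.4283,113.1251 163.9981,113.1251" fill="none" stroke="#008000"/>
</svg>

y_svg = 166.1938 − y_m.

[1] S299→`#0000ff` (engrave); closed run; points: 267.6711,21.2149 264.5394,11.5765 256.3405,5.6197 246.2061,5.6197 238.0072,11.5765 234.8755,21.2149 238.0072,30.8533 246.2061,36.8101 256.3405,36.8101 264.5394,30.8533

[2] S299→`#0000ff` (engrave); closed run; points: 91.2415,53.2176 85.5045,35.5609 70.4849,24.6485 51.9195,24.6485 36.8999,35.5609 31.1629,53.2176 36.8999,70.8743 51.9195,81.7867 70.4849,81.7867 85.5045,70.8743

[3] S708→`#008000` (cut); closed run; points: 272.9053,52.6123 267.4866,44.0315 273.9729,36.2264 283.4003,39.9834 282.7405,50.1104

[4] S299→`#0000ff` (engrave); open run; points: 67.7249,23.4401 260.5099,108.1104

[5] S708→`#008000` (cut); closed run; points: 163.9981,50.8405 252.4283,50.8405 252.4283,113.1251 163.9981,113.1251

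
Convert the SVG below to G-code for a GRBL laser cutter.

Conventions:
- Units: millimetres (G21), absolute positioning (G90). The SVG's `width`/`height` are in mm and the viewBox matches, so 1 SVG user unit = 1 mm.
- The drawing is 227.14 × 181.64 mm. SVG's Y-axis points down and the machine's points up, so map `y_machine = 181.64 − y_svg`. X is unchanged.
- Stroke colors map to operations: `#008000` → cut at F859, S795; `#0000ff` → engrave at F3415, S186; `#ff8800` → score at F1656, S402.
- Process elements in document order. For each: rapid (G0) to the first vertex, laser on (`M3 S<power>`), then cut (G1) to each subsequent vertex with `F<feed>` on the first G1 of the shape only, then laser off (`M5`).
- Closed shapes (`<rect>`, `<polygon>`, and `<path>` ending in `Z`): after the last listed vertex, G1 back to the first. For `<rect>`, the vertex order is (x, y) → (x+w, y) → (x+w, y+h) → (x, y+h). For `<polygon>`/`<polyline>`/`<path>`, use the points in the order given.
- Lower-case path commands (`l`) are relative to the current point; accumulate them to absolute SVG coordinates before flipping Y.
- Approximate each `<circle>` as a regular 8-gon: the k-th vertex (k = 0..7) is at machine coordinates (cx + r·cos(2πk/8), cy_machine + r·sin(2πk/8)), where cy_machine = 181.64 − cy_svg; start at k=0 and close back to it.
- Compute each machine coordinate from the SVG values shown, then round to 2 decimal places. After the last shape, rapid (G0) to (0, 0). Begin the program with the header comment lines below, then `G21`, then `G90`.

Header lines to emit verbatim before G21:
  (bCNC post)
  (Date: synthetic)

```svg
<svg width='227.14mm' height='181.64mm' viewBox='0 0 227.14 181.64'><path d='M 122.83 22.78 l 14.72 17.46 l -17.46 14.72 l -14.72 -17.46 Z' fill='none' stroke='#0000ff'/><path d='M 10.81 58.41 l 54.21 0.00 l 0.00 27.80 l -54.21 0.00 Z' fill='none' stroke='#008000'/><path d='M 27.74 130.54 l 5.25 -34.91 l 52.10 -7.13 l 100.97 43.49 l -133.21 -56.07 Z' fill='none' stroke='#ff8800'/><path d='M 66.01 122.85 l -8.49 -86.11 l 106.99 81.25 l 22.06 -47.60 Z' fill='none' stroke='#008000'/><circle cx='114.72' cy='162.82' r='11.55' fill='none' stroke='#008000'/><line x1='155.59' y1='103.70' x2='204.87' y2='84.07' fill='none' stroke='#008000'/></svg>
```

viewBox `0 0 227.14 181.64` with mm width/height → 1 unit = 1 mm. Flip: y_m = 181.64 − y_svg.

**Shape 1** — `<path>` regular polygon, stroke `#0000ff` → engrave (S186, F3415). Machine vertices: (122.83,158.86) → (137.55,141.40) → (120.09,126.68) → (105.37,144.14) → (122.83,158.86). Closed: final G1 returns to the first vertex.

**Shape 2** — `<path>` rectangle, stroke `#008000` → cut (S795, F859). Machine vertices: (10.81,123.23) → (65.02,123.23) → (65.02,95.43) → (10.81,95.43) → (10.81,123.23). Closed: final G1 returns to the first vertex.

**Shape 3** — `<path>` closed polygon, stroke `#ff8800` → score (S402, F1656). Machine vertices: (27.74,51.10) → (32.99,86.01) → (85.09,93.14) → (186.06,49.65) → (52.85,105.72) → (27.74,51.10). Closed: final G1 returns to the first vertex.

**Shape 4** — `<path>` closed polygon, stroke `#008000` → cut (S795, F859). Machine vertices: (66.01,58.79) → (57.52,144.90) → (164.51,63.65) → (186.57,111.25) → (66.01,58.79). Closed: final G1 returns to the first vertex.

**Shape 5** — `<circle>` circle, stroke `#008000` → cut (S795, F859). Machine vertices: (126.27,18.82) → (122.89,26.99) → (114.72,30.37) → (106.55,26.99) → (103.17,18.82) → (106.55,10.65) → (114.72,7.27) → (122.89,10.65) → (126.27,18.82). Closed: final G1 returns to the first vertex.

**Shape 6** — `<line>` line segment, stroke `#008000` → cut (S795, F859). Machine vertices: (155.59,77.94) → (204.87,97.57). Open path.

(bCNC post)
(Date: synthetic)
G21
G90
G0 X122.83 Y158.86
M3 S186
G1 X137.55 Y141.40 F3415
G1 X120.09 Y126.68
G1 X105.37 Y144.14
G1 X122.83 Y158.86
M5
G0 X10.81 Y123.23
M3 S795
G1 X65.02 Y123.23 F859
G1 X65.02 Y95.43
G1 X10.81 Y95.43
G1 X10.81 Y123.23
M5
G0 X27.74 Y51.10
M3 S402
G1 X32.99 Y86.01 F1656
G1 X85.09 Y93.14
G1 X186.06 Y49.65
G1 X52.85 Y105.72
G1 X27.74 Y51.10
M5
G0 X66.01 Y58.79
M3 S795
G1 X57.52 Y144.90 F859
G1 X164.51 Y63.65
G1 X186.57 Y111.25
G1 X66.01 Y58.79
M5
G0 X126.27 Y18.82
M3 S795
G1 X122.89 Y26.99 F859
G1 X114.72 Y30.37
G1 X106.55 Y26.99
G1 X103.17 Y18.82
G1 X106.55 Y10.65
G1 X114.72 Y7.27
G1 X122.89 Y10.65
G1 X126.27 Y18.82
M5
G0 X155.59 Y77.94
M3 S795
G1 X204.87 Y97.57 F859
M5
G0 X0.00 Y0.00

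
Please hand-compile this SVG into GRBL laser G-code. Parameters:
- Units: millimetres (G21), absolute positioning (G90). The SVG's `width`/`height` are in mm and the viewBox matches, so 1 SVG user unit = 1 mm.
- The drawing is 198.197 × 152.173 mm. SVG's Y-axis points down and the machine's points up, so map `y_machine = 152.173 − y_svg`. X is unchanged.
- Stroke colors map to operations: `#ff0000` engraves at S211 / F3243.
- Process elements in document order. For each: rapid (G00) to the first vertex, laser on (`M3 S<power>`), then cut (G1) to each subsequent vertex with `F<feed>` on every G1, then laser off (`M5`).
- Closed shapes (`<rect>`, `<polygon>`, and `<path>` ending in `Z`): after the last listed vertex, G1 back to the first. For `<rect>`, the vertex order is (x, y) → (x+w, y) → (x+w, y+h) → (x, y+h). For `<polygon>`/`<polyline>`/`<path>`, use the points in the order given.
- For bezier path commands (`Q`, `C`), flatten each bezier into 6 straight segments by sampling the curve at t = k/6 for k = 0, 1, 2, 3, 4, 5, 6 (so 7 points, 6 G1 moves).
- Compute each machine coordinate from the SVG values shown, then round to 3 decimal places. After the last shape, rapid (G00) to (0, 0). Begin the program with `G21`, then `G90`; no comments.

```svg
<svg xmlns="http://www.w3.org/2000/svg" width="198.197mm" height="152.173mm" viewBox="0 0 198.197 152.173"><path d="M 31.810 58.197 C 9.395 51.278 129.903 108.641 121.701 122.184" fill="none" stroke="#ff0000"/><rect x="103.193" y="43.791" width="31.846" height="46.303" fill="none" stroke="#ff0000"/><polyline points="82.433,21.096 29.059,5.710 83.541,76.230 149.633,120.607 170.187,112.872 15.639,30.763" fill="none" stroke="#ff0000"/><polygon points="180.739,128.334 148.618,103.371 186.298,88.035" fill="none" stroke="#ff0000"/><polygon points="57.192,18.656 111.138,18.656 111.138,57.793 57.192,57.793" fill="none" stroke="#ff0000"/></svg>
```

1 u = 1 mm; y_m = 152.173 − y.

[1] `<path>` cubic bezier, #ff0000→engrave S211 F3243: (31.810,93.976) → (31.255,92.579) → (46.976,83.471) → (71.426,69.656) → (97.060,54.135) → (116.334,39.912) → (121.701,29.989)

[2] `<rect>` rectangle, #ff0000→engrave S211 F3243: (103.193,108.382) → (135.039,108.382) → (135.039,62.079) → (103.193,62.079) → (103.193,108.382) (closed)

[3] `<polyline>` open polyline, #ff0000→engrave S211 F3243: (82.433,131.077) → (29.059,146.463) → (83.541,75.943) → (149.633,31.566) → (170.187,39.301) → (15.639,121.410)

[4] `<polygon>` regular polygon, #ff0000→engrave S211 F3243: (180.739,23.839) → (148.618,48.802) → (186.298,64.138) → (180.739,23.839) (closed)

[5] `<polygon>` rectangle, #ff0000→engrave S211 F3243: (57.192,133.517) → (111.138,133.517) → (111.138,94.380) → (57.192,94.380) → (57.192,133.517) (closed)

G21
G90
G00 X31.810 Y93.976
M3 S211
G1 X31.255 Y92.579 F3243
G1 X46.976 Y83.471 F3243
G1 X71.426 Y69.656 F3243
G1 X97.060 Y54.135 F3243
G1 X116.334 Y39.912 F3243
G1 X121.701 Y29.989 F3243
M5
G00 X103.193 Y108.382
M3 S211
G1 X135.039 Y108.382 F3243
G1 X135.039 Y62.079 F3243
G1 X103.193 Y62.079 F3243
G1 X103.193 Y108.382 F3243
M5
G00 X82.433 Y131.077
M3 S211
G1 X29.059 Y146.463 F3243
G1 X83.541 Y75.943 F3243
G1 X149.633 Y31.566 F3243
G1 X170.187 Y39.301 F3243
G1 X15.639 Y121.410 F3243
M5
G00 X180.739 Y23.839
M3 S211
G1 X148.618 Y48.802 F3243
G1 X186.298 Y64.138 F3243
G1 X180.739 Y23.839 F3243
M5
G00 X57.192 Y133.517
M3 S211
G1 X111.138 Y133.517 F3243
G1 X111.138 Y94.380 F3243
G1 X57.192 Y94.380 F3243
G1 X57.192 Y133.517 F3243
M5
G00 X0.000 Y0.000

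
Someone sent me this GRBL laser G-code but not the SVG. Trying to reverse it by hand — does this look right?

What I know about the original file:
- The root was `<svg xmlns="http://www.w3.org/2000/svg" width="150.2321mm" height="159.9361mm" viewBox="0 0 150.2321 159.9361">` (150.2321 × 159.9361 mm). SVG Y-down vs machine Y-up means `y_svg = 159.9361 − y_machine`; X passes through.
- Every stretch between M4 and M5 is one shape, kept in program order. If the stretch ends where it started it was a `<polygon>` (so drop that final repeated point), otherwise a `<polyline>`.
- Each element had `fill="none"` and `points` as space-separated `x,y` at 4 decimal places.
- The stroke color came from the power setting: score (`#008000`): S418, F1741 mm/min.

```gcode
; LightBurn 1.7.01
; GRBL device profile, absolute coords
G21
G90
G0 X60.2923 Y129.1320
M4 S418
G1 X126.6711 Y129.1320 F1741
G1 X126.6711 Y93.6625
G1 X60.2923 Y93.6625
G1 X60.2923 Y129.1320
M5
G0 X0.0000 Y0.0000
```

y_svg = 159.9361 − y_m. Every run uses S418, so all elements get stroke `#008000` (score).

[1] closed run; points: 60.2923,30.8041 126.6711,30.8041 126.6711,66.2736 60.2923,66.2736

<svg xmlns="http://www.w3.org/2000/svg" width="150.2321mm" height="159.9361mm" viewBox="0 0 150.2321 159.9361">
  <polygon points="60.2923,30.8041 126.6711,30.8041 126.6711,66.2736 60.2923,66.2736" fill="none" stroke="#008000"/>
</svg>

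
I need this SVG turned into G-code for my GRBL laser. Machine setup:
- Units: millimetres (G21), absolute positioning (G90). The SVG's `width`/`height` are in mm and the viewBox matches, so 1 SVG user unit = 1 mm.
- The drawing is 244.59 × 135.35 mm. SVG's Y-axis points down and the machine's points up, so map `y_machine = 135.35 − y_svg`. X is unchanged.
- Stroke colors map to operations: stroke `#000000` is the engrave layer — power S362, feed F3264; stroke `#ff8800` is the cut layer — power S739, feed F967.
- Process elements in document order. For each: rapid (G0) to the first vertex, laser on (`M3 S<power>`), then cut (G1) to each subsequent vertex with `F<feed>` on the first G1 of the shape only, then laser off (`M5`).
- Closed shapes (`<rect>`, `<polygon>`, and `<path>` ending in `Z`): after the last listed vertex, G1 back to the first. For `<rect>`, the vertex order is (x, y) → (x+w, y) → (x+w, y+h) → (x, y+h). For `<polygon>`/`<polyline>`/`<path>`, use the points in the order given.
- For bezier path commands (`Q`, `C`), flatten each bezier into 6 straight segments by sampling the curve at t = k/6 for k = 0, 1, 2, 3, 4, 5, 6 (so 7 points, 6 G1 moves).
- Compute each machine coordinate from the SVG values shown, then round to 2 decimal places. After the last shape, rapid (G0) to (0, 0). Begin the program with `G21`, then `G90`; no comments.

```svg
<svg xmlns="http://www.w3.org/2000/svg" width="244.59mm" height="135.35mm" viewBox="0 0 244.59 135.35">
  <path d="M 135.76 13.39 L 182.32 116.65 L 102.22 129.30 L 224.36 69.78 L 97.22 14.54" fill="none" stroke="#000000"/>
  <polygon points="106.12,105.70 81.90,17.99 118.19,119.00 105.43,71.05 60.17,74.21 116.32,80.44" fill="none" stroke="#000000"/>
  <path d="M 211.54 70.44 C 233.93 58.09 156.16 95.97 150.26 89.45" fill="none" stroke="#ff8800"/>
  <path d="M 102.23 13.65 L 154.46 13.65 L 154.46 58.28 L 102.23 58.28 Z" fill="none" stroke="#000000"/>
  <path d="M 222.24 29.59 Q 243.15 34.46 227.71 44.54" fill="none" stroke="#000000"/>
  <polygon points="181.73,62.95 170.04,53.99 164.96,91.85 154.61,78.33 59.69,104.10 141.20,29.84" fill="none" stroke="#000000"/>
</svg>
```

G21
G90
G0 X135.76 Y121.96
M3 S362
G1 X182.32 Y18.70 F3264
G1 X102.22 Y6.05
G1 X224.36 Y65.57
G1 X97.22 Y120.81
M5
G0 X106.12 Y29.65
M3 S362
G1 X81.90 Y117.36 F3264
G1 X118.19 Y16.35
G1 X105.43 Y64.30
G1 X60.17 Y61.14
G1 X116.32 Y54.91
G1 X106.12 Y29.65
M5
G0 X211.54 Y64.91
M3 S739
G1 X215.18 Y67.34 F967
G1 X206.91 Y64.02
G1 X191.51 Y57.59
G1 X173.75 Y50.68
G1 X158.40 Y45.90
G1 X150.26 Y45.90
M5
G0 X102.23 Y121.70
M3 S362
G1 X154.46 Y121.70 F3264
G1 X154.46 Y77.07
G1 X102.23 Y77.07
G1 X102.23 Y121.70
M5
G0 X222.24 Y105.76
M3 S362
G1 X228.20 Y103.99 F3264
G1 X232.14 Y101.93
G1 X234.06 Y99.59
G1 X233.96 Y96.95
G1 X231.85 Y94.03
G1 X227.71 Y90.81
M5
G0 X181.73 Y72.40
M3 S362
G1 X170.04 Y81.36 F3264
G1 X164.96 Y43.50
G1 X154.61 Y57.02
G1 X59.69 Y31.25
G1 X141.20 Y105.51
G1 X181.73 Y72.40
M5
G0 X0.00 Y0.00

viewBox `0 0 244.59 135.35` with mm width/height → 1 unit = 1 mm. Flip: y_m = 135.35 − y_svg.

**Shape 1** — `<path>` open polyline, stroke `#000000` → engrave (S362, F3264). Machine vertices: (135.76,121.96) → (182.32,18.70) → (102.22,6.05) → (224.36,65.57) → (97.22,120.81). Open path.

**Shape 2** — `<polygon>` closed polygon, stroke `#000000` → engrave (S362, F3264). Machine vertices: (106.12,29.65) → (81.90,117.36) → (118.19,16.35) → (105.43,64.30) → (60.17,61.14) → (116.32,54.91) → (106.12,29.65). Closed: final G1 returns to the first vertex.

**Shape 3** — `<path>` cubic bezier, stroke `#ff8800` → cut (S739, F967). Control points (SVG): P0=(211.54,70.44), P1=(233.93,58.09), P2=(156.16,95.97), P3=(150.26,89.45); sampled at t=k/6. Machine vertices: (211.54,64.91) → (215.18,67.34) → (206.91,64.02) → (191.51,57.59) → (173.75,50.68) → (158.40,45.90) → (150.26,45.90). Open path.

**Shape 4** — `<path>` rectangle, stroke `#000000` → engrave (S362, F3264). Machine vertices: (102.23,121.70) → (154.46,121.70) → (154.46,77.07) → (102.23,77.07) → (102.23,121.70). Closed: final G1 returns to the first vertex.

**Shape 5** — `<path>` quadratic bezier, stroke `#000000` → engrave (S362, F3264). Control points (SVG): P0=(222.24,29.59), P1=(243.15,34.46), P2=(227.71,44.54); sampled at t=k/6. Machine vertices: (222.24,105.76) → (228.20,103.99) → (232.14,101.93) → (234.06,99.59) → (233.96,96.95) → (231.85,94.03) → (227.71,90.81). Open path.

**Shape 6** — `<polygon>` closed polygon, stroke `#000000` → engrave (S362, F3264). Machine vertices: (181.73,72.40) → (170.04,81.36) → (164.96,43.50) → (154.61,57.02) → (59.69,31.25) → (141.20,105.51) → (181.73,72.40). Closed: final G1 returns to the first vertex.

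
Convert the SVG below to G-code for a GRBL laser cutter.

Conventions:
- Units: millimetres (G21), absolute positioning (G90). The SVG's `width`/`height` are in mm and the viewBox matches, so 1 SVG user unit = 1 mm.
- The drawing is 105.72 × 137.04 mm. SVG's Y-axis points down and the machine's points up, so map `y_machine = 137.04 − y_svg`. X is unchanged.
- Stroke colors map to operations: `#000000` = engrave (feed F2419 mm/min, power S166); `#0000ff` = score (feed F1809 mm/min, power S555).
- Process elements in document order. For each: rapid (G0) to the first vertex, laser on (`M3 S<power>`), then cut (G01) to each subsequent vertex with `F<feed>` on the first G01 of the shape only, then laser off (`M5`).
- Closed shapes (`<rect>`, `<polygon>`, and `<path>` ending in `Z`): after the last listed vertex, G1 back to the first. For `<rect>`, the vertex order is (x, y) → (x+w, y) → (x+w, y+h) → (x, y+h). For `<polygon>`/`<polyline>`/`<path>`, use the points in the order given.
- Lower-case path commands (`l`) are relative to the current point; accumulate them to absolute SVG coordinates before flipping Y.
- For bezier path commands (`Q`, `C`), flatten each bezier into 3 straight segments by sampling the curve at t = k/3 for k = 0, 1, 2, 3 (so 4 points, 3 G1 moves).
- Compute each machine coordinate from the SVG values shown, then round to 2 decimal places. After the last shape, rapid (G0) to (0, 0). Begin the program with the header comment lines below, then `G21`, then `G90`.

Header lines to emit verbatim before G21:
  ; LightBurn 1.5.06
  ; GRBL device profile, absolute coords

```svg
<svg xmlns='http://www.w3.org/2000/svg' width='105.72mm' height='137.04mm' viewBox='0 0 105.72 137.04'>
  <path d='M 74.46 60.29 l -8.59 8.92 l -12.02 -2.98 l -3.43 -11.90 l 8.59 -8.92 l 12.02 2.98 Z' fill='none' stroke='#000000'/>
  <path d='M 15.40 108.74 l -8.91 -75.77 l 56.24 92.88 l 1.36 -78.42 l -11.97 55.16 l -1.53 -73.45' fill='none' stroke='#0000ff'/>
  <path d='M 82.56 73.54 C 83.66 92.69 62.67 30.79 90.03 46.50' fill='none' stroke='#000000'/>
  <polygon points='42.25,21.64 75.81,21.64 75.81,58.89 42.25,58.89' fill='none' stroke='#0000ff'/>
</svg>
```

; LightBurn 1.5.06
; GRBL device profile, absolute coords
G21
G90
G0 X74.46 Y76.75
M3 S166
G01 X65.87 Y67.83 F2419
G01 X53.85 Y70.81
G01 X50.42 Y82.71
G01 X59.01 Y91.63
G01 X71.03 Y88.65
G01 X74.46 Y76.75
M5
G0 X15.40 Y28.30
M3 S555
G01 X6.49 Y104.07 F1809
G01 X62.73 Y11.19
G01 X64.09 Y89.61
G01 X52.12 Y34.45
G01 X50.59 Y107.90
M5
G0 X82.56 Y63.50
M3 S166
G01 X78.91 Y65.49 F2419
G01 X76.18 Y86.26
G01 X90.03 Y90.54
M5
G0 X42.25 Y115.40
M3 S555
G01 X75.81 Y115.40 F1809
G01 X75.81 Y78.15
G01 X42.25 Y78.15
G01 X42.25 Y115.40
M5
G0 X0.00 Y0.00

Since the viewBox matches the mm dimensions, user units are millimetres directly. The only transform is the Y-flip y_m = 137.04 − y_svg.

Shape 1 is a regular polygon drawn with `<path>`. Its stroke #000000 means engrave at S166, F2419. After flipping Y the toolpath is (74.46,76.75) → (65.87,67.83) → (53.85,70.81) → (50.42,82.71) → (59.01,91.63) → (71.03,88.65) → (74.46,76.75), returning to the start.

Shape 2 is a open polyline drawn with `<path>`. Its stroke #0000ff means score at S555, F1809. After flipping Y the toolpath is (15.40,28.30) → (6.49,104.07) → (62.73,11.19) → (64.09,89.61) → (52.12,34.45) → (50.59,107.90).

Shape 3 is a cubic bezier drawn with `<path>`. Its stroke #000000 means engrave at S166, F2419. After flipping Y the toolpath is (82.56,63.50) → (78.91,65.49) → (76.18,86.26) → (90.03,90.54).

Shape 4 is a rectangle drawn with `<polygon>`. Its stroke #0000ff means score at S555, F1809. After flipping Y the toolpath is (42.25,115.40) → (75.81,115.40) → (75.81,78.15) → (42.25,78.15) → (42.25,115.40), returning to the start.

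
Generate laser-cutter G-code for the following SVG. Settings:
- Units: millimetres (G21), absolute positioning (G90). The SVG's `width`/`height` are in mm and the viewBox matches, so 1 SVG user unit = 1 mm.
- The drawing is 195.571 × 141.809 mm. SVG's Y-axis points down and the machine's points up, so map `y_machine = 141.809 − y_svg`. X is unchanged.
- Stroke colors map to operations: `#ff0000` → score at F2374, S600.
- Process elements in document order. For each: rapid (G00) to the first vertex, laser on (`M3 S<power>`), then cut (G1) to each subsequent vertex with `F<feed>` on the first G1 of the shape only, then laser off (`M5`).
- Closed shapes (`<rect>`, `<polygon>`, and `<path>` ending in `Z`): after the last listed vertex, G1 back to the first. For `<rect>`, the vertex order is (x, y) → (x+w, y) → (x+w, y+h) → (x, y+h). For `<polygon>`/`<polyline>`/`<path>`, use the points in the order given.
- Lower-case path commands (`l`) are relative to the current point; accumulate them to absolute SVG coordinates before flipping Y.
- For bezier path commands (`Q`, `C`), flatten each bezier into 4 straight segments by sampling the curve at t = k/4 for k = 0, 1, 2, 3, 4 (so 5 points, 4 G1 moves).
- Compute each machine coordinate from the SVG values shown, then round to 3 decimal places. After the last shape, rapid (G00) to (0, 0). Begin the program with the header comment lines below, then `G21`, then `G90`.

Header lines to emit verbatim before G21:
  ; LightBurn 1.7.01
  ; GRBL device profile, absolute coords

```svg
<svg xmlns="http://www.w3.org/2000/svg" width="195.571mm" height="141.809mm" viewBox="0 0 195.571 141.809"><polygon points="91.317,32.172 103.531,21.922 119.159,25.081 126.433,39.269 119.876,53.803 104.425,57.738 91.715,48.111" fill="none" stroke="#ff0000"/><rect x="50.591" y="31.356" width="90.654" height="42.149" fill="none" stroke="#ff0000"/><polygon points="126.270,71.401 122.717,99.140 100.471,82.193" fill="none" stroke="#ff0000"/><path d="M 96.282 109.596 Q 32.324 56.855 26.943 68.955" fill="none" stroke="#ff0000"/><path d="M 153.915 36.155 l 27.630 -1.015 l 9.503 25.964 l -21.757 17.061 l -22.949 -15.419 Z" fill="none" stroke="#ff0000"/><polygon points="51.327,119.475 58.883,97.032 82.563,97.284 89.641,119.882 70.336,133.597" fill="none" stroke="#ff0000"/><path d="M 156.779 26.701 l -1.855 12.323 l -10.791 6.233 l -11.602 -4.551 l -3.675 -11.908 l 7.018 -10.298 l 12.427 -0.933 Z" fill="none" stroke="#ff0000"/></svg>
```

; LightBurn 1.7.01
; GRBL device profile, absolute coords
G21
G90
G00 X91.317 Y109.637
M3 S600
G1 X103.531 Y119.887 F2374
G1 X119.159 Y116.728
G1 X126.433 Y102.540
G1 X119.876 Y88.006
G1 X104.425 Y84.071
G1 X91.715 Y93.698
G1 X91.317 Y109.637
M5
G00 X50.591 Y110.453
M3 S600
G1 X141.245 Y110.453 F2374
G1 X141.245 Y68.304
G1 X50.591 Y68.304
G1 X50.591 Y110.453
M5
G00 X126.270 Y70.408
M3 S600
G1 X122.717 Y42.669 F2374
G1 X100.471 Y59.616
G1 X126.270 Y70.408
M5
G00 X96.282 Y32.213
M3 S600
G1 X67.964 Y54.531 F2374
G1 X46.968 Y68.744
G1 X33.295 Y74.851
G1 X26.943 Y72.854
M5
G00 X153.915 Y105.654
M3 S600
G1 X181.545 Y106.669 F2374
G1 X191.048 Y80.705
G1 X169.291 Y63.644
G1 X146.342 Y79.063
G1 X153.915 Y105.654
M5
G00 X51.327 Y22.334
M3 S600
G1 X58.883 Y44.777 F2374
G1 X82.563 Y44.525
G1 X89.641 Y21.927
G1 X70.336 Y8.212
G1 X51.327 Y22.334
M5
G00 X156.779 Y115.108
M3 S600
G1 X154.924 Y102.785 F2374
G1 X144.133 Y96.552
G1 X132.531 Y101.103
G1 X128.856 Y113.011
G1 X135.874 Y123.309
G1 X148.301 Y124.242
G1 X156.779 Y115.108
M5
G00 X0.000 Y0.000

1 u = 1 mm; y_m = 141.809 − y.

[1] `<polygon>` regular polygon, #ff0000→score S600 F2374: (91.317,109.637) → (103.531,119.887) → (119.159,116.728) → (126.433,102.540) → (119.876,88.006) → (104.425,84.071) → (91.715,93.698) → (91.317,109.637) (closed)

[2] `<rect>` rectangle, #ff0000→score S600 F2374: (50.591,110.453) → (141.245,110.453) → (141.245,68.304) → (50.591,68.304) → (50.591,110.453) (closed)

[3] `<polygon>` regular polygon, #ff0000→score S600 F2374: (126.270,70.408) → (122.717,42.669) → (100.471,59.616) → (126.270,70.408) (closed)

[4] `<path>` quadratic bezier, #ff0000→score S600 F2374: (96.282,32.213) → (67.964,54.531) → (46.968,68.744) → (33.295,74.851) → (26.943,72.854)

[5] `<path>` regular polygon, #ff0000→score S600 F2374: (153.915,105.654) → (181.545,106.669) → (191.048,80.705) → (169.291,63.644) → (146.342,79.063) → (153.915,105.654) (closed)

[6] `<polygon>` regular polygon, #ff0000→score S600 F2374: (51.327,22.334) → (58.883,44.777) → (82.563,44.525) → (89.641,21.927) → (70.336,8.212) → (51.327,22.334) (closed)

[7] `<path>` regular polygon, #ff0000→score S600 F2374: (156.779,115.108) → (154.924,102.785) → (144.133,96.552) → (132.531,101.103) → (128.856,113.011) → (135.874,123.309) → (148.301,124.242) → (156.779,115.108) (closed)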